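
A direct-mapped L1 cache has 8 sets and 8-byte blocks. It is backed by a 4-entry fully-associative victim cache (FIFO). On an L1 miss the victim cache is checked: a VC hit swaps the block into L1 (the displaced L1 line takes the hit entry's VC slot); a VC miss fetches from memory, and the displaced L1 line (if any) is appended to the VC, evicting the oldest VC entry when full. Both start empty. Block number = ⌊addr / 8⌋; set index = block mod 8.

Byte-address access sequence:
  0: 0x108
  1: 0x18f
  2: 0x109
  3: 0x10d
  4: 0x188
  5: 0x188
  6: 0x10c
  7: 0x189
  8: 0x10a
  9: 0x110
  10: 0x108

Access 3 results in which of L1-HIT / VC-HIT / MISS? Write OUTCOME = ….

  [0] addr=0x108 blk=33 s=1: MISS | VC []
  [1] addr=0x18f blk=49 s=1: MISS | VC [33]
  [2] addr=0x109 blk=33 s=1: VC-HIT | VC [49]
  [3] addr=0x10d blk=33 s=1: L1-HIT | VC [49]
  [4] addr=0x188 blk=49 s=1: VC-HIT | VC [33]
  [5] addr=0x188 blk=49 s=1: L1-HIT | VC [33]
  [6] addr=0x10c blk=33 s=1: VC-HIT | VC [49]
  [7] addr=0x189 blk=49 s=1: VC-HIT | VC [33]
  [8] addr=0x10a blk=33 s=1: VC-HIT | VC [49]
  [9] addr=0x110 blk=34 s=2: MISS | VC [49]
  [10] addr=0x108 blk=33 s=1: L1-HIT | VC [49]

OUTCOME = L1-HIT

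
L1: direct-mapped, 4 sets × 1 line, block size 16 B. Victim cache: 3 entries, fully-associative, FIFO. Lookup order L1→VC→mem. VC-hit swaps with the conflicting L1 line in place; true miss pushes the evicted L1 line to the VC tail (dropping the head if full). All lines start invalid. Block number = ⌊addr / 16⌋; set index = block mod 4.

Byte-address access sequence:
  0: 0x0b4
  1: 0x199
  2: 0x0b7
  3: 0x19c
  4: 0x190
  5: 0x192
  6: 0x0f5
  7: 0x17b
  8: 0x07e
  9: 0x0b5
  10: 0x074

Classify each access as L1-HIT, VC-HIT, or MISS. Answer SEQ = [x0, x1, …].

0: 0xb4 (blk 11, set 3) → MISS  vc=[]
1: 0x199 (blk 25, set 1) → MISS  vc=[]
2: 0xb7 (blk 11, set 3) → L1-HIT  vc=[]
3: 0x19c (blk 25, set 1) → L1-HIT  vc=[]
4: 0x190 (blk 25, set 1) → L1-HIT  vc=[]
5: 0x192 (blk 25, set 1) → L1-HIT  vc=[]
6: 0xf5 (blk 15, set 3) → MISS  vc=[11]
7: 0x17b (blk 23, set 3) → MISS  vc=[11, 15]
8: 0x7e (blk 7, set 3) → MISS  vc=[11, 15, 23]
9: 0xb5 (blk 11, set 3) → VC-HIT  vc=[7, 15, 23]
10: 0x74 (blk 7, set 3) → VC-HIT  vc=[11, 15, 23]

SEQ = [MISS, MISS, L1-HIT, L1-HIT, L1-HIT, L1-HIT, MISS, MISS, MISS, VC-HIT, VC-HIT]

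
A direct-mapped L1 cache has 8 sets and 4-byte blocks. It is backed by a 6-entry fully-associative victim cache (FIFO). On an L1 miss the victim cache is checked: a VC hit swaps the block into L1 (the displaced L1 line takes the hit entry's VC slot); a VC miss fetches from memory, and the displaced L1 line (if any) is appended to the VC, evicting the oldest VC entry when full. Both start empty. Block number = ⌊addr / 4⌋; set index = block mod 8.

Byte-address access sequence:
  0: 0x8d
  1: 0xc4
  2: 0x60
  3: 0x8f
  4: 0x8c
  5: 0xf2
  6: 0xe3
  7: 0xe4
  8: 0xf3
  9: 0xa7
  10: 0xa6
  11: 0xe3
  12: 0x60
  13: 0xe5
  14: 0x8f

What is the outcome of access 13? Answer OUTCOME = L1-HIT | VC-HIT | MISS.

OUTCOME = VC-HIT

  [0] addr=0x8d blk=35 s=3: MISS | VC []
  [1] addr=0xc4 blk=49 s=1: MISS | VC []
  [2] addr=0x60 blk=24 s=0: MISS | VC []
  [3] addr=0x8f blk=35 s=3: L1-HIT | VC []
  [4] addr=0x8c blk=35 s=3: L1-HIT | VC []
  [5] addr=0xf2 blk=60 s=4: MISS | VC []
  [6] addr=0xe3 blk=56 s=0: MISS | VC [24]
  [7] addr=0xe4 blk=57 s=1: MISS | VC [24, 49]
  [8] addr=0xf3 blk=60 s=4: L1-HIT | VC [24, 49]
  [9] addr=0xa7 blk=41 s=1: MISS | VC [24, 49, 57]
  [10] addr=0xa6 blk=41 s=1: L1-HIT | VC [24, 49, 57]
  [11] addr=0xe3 blk=56 s=0: L1-HIT | VC [24, 49, 57]
  [12] addr=0x60 blk=24 s=0: VC-HIT | VC [56, 49, 57]
  [13] addr=0xe5 blk=57 s=1: VC-HIT | VC [56, 49, 41]
  [14] addr=0x8f blk=35 s=3: L1-HIT | VC [56, 49, 41]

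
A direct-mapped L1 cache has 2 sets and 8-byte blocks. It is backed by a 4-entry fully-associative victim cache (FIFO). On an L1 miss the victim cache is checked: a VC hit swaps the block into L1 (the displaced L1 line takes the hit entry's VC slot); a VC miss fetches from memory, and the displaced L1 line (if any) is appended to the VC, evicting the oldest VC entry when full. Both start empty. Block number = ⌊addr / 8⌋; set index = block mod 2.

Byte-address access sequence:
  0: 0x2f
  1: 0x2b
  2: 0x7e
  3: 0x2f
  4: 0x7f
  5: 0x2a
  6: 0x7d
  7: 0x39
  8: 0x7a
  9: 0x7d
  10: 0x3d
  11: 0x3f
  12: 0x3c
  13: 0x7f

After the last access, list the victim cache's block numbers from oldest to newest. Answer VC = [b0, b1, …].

0: 0x2f (blk 5, set 1) → MISS  vc=[]
1: 0x2b (blk 5, set 1) → L1-HIT  vc=[]
2: 0x7e (blk 15, set 1) → MISS  vc=[5]
3: 0x2f (blk 5, set 1) → VC-HIT  vc=[15]
4: 0x7f (blk 15, set 1) → VC-HIT  vc=[5]
5: 0x2a (blk 5, set 1) → VC-HIT  vc=[15]
6: 0x7d (blk 15, set 1) → VC-HIT  vc=[5]
7: 0x39 (blk 7, set 1) → MISS  vc=[5, 15]
8: 0x7a (blk 15, set 1) → VC-HIT  vc=[5, 7]
9: 0x7d (blk 15, set 1) → L1-HIT  vc=[5, 7]
10: 0x3d (blk 7, set 1) → VC-HIT  vc=[5, 15]
11: 0x3f (blk 7, set 1) → L1-HIT  vc=[5, 15]
12: 0x3c (blk 7, set 1) → L1-HIT  vc=[5, 15]
13: 0x7f (blk 15, set 1) → VC-HIT  vc=[5, 7]

VC = [5, 7]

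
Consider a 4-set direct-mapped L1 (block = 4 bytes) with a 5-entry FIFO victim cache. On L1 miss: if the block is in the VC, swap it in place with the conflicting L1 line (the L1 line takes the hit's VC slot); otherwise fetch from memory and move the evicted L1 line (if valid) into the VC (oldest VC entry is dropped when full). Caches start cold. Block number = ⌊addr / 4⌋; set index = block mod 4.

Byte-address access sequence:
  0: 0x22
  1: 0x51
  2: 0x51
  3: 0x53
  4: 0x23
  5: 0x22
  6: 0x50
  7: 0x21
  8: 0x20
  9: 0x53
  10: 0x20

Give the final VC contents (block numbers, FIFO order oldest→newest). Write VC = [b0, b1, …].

  [0] addr=0x22 blk=8 s=0: MISS | VC []
  [1] addr=0x51 blk=20 s=0: MISS | VC [8]
  [2] addr=0x51 blk=20 s=0: L1-HIT | VC [8]
  [3] addr=0x53 blk=20 s=0: L1-HIT | VC [8]
  [4] addr=0x23 blk=8 s=0: VC-HIT | VC [20]
  [5] addr=0x22 blk=8 s=0: L1-HIT | VC [20]
  [6] addr=0x50 blk=20 s=0: VC-HIT | VC [8]
  [7] addr=0x21 blk=8 s=0: VC-HIT | VC [20]
  [8] addr=0x20 blk=8 s=0: L1-HIT | VC [20]
  [9] addr=0x53 blk=20 s=0: VC-HIT | VC [8]
  [10] addr=0x20 blk=8 s=0: VC-HIT | VC [20]

VC = [20]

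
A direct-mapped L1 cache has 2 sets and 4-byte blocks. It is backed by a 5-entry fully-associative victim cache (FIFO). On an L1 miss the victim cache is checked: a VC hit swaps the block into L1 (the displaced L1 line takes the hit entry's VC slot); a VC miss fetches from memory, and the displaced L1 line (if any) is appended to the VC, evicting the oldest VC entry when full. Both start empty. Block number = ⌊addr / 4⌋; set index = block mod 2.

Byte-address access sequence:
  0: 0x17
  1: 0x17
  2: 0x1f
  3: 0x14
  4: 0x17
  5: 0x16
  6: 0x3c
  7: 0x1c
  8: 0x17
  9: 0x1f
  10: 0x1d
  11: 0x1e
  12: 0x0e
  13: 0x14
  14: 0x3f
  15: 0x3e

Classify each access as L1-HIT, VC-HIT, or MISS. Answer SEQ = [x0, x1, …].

SEQ = [MISS, L1-HIT, MISS, VC-HIT, L1-HIT, L1-HIT, MISS, VC-HIT, VC-HIT, VC-HIT, L1-HIT, L1-HIT, MISS, VC-HIT, VC-HIT, L1-HIT]

  [0] addr=0x17 blk=5 s=1: MISS | VC []
  [1] addr=0x17 blk=5 s=1: L1-HIT | VC []
  [2] addr=0x1f blk=7 s=1: MISS | VC [5]
  [3] addr=0x14 blk=5 s=1: VC-HIT | VC [7]
  [4] addr=0x17 blk=5 s=1: L1-HIT | VC [7]
  [5] addr=0x16 blk=5 s=1: L1-HIT | VC [7]
  [6] addr=0x3c blk=15 s=1: MISS | VC [7, 5]
  [7] addr=0x1c blk=7 s=1: VC-HIT | VC [15, 5]
  [8] addr=0x17 blk=5 s=1: VC-HIT | VC [15, 7]
  [9] addr=0x1f blk=7 s=1: VC-HIT | VC [15, 5]
  [10] addr=0x1d blk=7 s=1: L1-HIT | VC [15, 5]
  [11] addr=0x1e blk=7 s=1: L1-HIT | VC [15, 5]
  [12] addr=0xe blk=3 s=1: MISS | VC [15, 5, 7]
  [13] addr=0x14 blk=5 s=1: VC-HIT | VC [15, 3, 7]
  [14] addr=0x3f blk=15 s=1: VC-HIT | VC [5, 3, 7]
  [15] addr=0x3e blk=15 s=1: L1-HIT | VC [5, 3, 7]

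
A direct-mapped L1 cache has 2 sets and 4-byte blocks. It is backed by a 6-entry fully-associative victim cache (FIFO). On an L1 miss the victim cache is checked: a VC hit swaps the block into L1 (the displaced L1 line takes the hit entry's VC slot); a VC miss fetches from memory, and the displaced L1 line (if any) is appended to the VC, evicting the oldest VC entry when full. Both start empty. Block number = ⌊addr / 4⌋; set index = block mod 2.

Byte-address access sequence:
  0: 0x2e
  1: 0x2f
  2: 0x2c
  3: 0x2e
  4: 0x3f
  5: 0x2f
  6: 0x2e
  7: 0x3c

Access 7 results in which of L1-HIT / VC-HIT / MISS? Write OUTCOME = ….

OUTCOME = VC-HIT

#0 0x2e→b11/s1 MISS; vc=[]
#1 0x2f→b11/s1 L1-HIT; vc=[]
#2 0x2c→b11/s1 L1-HIT; vc=[]
#3 0x2e→b11/s1 L1-HIT; vc=[]
#4 0x3f→b15/s1 MISS; vc=[11]
#5 0x2f→b11/s1 VC-HIT; vc=[15]
#6 0x2e→b11/s1 L1-HIT; vc=[15]
#7 0x3c→b15/s1 VC-HIT; vc=[11]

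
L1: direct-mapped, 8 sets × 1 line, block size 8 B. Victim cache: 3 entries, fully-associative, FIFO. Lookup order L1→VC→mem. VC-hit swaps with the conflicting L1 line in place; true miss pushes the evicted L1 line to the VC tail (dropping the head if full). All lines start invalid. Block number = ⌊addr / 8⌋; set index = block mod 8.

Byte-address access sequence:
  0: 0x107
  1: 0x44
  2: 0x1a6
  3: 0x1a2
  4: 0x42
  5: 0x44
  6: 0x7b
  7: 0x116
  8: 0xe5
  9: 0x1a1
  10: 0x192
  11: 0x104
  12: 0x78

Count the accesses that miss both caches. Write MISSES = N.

MISSES = 7

  [0] addr=0x107 blk=32 s=0: MISS | VC []
  [1] addr=0x44 blk=8 s=0: MISS | VC [32]
  [2] addr=0x1a6 blk=52 s=4: MISS | VC [32]
  [3] addr=0x1a2 blk=52 s=4: L1-HIT | VC [32]
  [4] addr=0x42 blk=8 s=0: L1-HIT | VC [32]
  [5] addr=0x44 blk=8 s=0: L1-HIT | VC [32]
  [6] addr=0x7b blk=15 s=7: MISS | VC [32]
  [7] addr=0x116 blk=34 s=2: MISS | VC [32]
  [8] addr=0xe5 blk=28 s=4: MISS | VC [32, 52]
  [9] addr=0x1a1 blk=52 s=4: VC-HIT | VC [32, 28]
  [10] addr=0x192 blk=50 s=2: MISS | VC [32, 28, 34]
  [11] addr=0x104 blk=32 s=0: VC-HIT | VC [8, 28, 34]
  [12] addr=0x78 blk=15 s=7: L1-HIT | VC [8, 28, 34]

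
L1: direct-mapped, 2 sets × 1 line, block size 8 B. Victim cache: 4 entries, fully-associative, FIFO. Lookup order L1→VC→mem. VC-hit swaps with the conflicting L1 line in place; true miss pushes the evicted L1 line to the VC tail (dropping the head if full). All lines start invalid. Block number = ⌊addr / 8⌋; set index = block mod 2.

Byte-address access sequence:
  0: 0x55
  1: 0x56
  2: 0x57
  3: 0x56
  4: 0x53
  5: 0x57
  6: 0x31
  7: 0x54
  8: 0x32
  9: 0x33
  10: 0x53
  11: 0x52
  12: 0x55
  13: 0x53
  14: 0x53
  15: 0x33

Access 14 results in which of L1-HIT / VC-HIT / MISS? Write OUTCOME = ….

  [0] addr=0x55 blk=10 s=0: MISS | VC []
  [1] addr=0x56 blk=10 s=0: L1-HIT | VC []
  [2] addr=0x57 blk=10 s=0: L1-HIT | VC []
  [3] addr=0x56 blk=10 s=0: L1-HIT | VC []
  [4] addr=0x53 blk=10 s=0: L1-HIT | VC []
  [5] addr=0x57 blk=10 s=0: L1-HIT | VC []
  [6] addr=0x31 blk=6 s=0: MISS | VC [10]
  [7] addr=0x54 blk=10 s=0: VC-HIT | VC [6]
  [8] addr=0x32 blk=6 s=0: VC-HIT | VC [10]
  [9] addr=0x33 blk=6 s=0: L1-HIT | VC [10]
  [10] addr=0x53 blk=10 s=0: VC-HIT | VC [6]
  [11] addr=0x52 blk=10 s=0: L1-HIT | VC [6]
  [12] addr=0x55 blk=10 s=0: L1-HIT | VC [6]
  [13] addr=0x53 blk=10 s=0: L1-HIT | VC [6]
  [14] addr=0x53 blk=10 s=0: L1-HIT | VC [6]
  [15] addr=0x33 blk=6 s=0: VC-HIT | VC [10]

OUTCOME = L1-HIT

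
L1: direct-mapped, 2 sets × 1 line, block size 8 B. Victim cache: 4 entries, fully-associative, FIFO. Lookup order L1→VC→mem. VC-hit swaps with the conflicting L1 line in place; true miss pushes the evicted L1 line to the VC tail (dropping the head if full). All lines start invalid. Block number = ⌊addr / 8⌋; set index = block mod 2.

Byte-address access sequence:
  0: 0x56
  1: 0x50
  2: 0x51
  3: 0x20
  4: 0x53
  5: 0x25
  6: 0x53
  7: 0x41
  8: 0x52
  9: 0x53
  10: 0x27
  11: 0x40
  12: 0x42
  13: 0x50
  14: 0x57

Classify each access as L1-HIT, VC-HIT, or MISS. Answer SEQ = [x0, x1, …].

SEQ = [MISS, L1-HIT, L1-HIT, MISS, VC-HIT, VC-HIT, VC-HIT, MISS, VC-HIT, L1-HIT, VC-HIT, VC-HIT, L1-HIT, VC-HIT, L1-HIT]

0: 0x56 (blk 10, set 0) → MISS  vc=[]
1: 0x50 (blk 10, set 0) → L1-HIT  vc=[]
2: 0x51 (blk 10, set 0) → L1-HIT  vc=[]
3: 0x20 (blk 4, set 0) → MISS  vc=[10]
4: 0x53 (blk 10, set 0) → VC-HIT  vc=[4]
5: 0x25 (blk 4, set 0) → VC-HIT  vc=[10]
6: 0x53 (blk 10, set 0) → VC-HIT  vc=[4]
7: 0x41 (blk 8, set 0) → MISS  vc=[4, 10]
8: 0x52 (blk 10, set 0) → VC-HIT  vc=[4, 8]
9: 0x53 (blk 10, set 0) → L1-HIT  vc=[4, 8]
10: 0x27 (blk 4, set 0) → VC-HIT  vc=[10, 8]
11: 0x40 (blk 8, set 0) → VC-HIT  vc=[10, 4]
12: 0x42 (blk 8, set 0) → L1-HIT  vc=[10, 4]
13: 0x50 (blk 10, set 0) → VC-HIT  vc=[8, 4]
14: 0x57 (blk 10, set 0) → L1-HIT  vc=[8, 4]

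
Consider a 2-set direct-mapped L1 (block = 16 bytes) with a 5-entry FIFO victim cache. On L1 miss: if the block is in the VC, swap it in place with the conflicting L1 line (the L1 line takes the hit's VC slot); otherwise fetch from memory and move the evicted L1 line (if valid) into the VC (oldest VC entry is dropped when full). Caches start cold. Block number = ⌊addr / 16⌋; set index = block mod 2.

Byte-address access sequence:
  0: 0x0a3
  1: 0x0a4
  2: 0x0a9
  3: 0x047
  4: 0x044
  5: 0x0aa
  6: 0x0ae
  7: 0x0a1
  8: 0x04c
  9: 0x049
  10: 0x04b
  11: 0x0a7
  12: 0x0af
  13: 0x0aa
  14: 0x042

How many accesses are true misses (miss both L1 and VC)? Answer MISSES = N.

0: 0xa3 (blk 10, set 0) → MISS  vc=[]
1: 0xa4 (blk 10, set 0) → L1-HIT  vc=[]
2: 0xa9 (blk 10, set 0) → L1-HIT  vc=[]
3: 0x47 (blk 4, set 0) → MISS  vc=[10]
4: 0x44 (blk 4, set 0) → L1-HIT  vc=[10]
5: 0xaa (blk 10, set 0) → VC-HIT  vc=[4]
6: 0xae (blk 10, set 0) → L1-HIT  vc=[4]
7: 0xa1 (blk 10, set 0) → L1-HIT  vc=[4]
8: 0x4c (blk 4, set 0) → VC-HIT  vc=[10]
9: 0x49 (blk 4, set 0) → L1-HIT  vc=[10]
10: 0x4b (blk 4, set 0) → L1-HIT  vc=[10]
11: 0xa7 (blk 10, set 0) → VC-HIT  vc=[4]
12: 0xaf (blk 10, set 0) → L1-HIT  vc=[4]
13: 0xaa (blk 10, set 0) → L1-HIT  vc=[4]
14: 0x42 (blk 4, set 0) → VC-HIT  vc=[10]

MISSES = 2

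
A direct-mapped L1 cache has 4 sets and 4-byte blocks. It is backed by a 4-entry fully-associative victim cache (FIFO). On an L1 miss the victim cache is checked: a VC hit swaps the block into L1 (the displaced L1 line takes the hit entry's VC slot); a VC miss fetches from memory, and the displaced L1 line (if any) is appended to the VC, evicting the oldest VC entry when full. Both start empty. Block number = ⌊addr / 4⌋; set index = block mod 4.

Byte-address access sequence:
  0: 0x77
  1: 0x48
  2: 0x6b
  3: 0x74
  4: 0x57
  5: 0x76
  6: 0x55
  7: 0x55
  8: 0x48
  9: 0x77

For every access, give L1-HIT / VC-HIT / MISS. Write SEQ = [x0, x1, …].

0: 0x77 (blk 29, set 1) → MISS  vc=[]
1: 0x48 (blk 18, set 2) → MISS  vc=[]
2: 0x6b (blk 26, set 2) → MISS  vc=[18]
3: 0x74 (blk 29, set 1) → L1-HIT  vc=[18]
4: 0x57 (blk 21, set 1) → MISS  vc=[18, 29]
5: 0x76 (blk 29, set 1) → VC-HIT  vc=[18, 21]
6: 0x55 (blk 21, set 1) → VC-HIT  vc=[18, 29]
7: 0x55 (blk 21, set 1) → L1-HIT  vc=[18, 29]
8: 0x48 (blk 18, set 2) → VC-HIT  vc=[26, 29]
9: 0x77 (blk 29, set 1) → VC-HIT  vc=[26, 21]

SEQ = [MISS, MISS, MISS, L1-HIT, MISS, VC-HIT, VC-HIT, L1-HIT, VC-HIT, VC-HIT]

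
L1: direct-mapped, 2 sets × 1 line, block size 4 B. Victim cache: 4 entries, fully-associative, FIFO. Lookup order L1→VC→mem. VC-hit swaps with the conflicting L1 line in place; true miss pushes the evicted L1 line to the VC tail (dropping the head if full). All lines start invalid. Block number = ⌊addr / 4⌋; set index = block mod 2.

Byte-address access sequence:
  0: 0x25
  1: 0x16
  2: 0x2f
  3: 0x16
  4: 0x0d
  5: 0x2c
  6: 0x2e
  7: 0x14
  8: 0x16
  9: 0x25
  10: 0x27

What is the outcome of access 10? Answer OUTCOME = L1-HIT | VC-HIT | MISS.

  [0] addr=0x25 blk=9 s=1: MISS | VC []
  [1] addr=0x16 blk=5 s=1: MISS | VC [9]
  [2] addr=0x2f blk=11 s=1: MISS | VC [9, 5]
  [3] addr=0x16 blk=5 s=1: VC-HIT | VC [9, 11]
  [4] addr=0xd blk=3 s=1: MISS | VC [9, 11, 5]
  [5] addr=0x2c blk=11 s=1: VC-HIT | VC [9, 3, 5]
  [6] addr=0x2e blk=11 s=1: L1-HIT | VC [9, 3, 5]
  [7] addr=0x14 blk=5 s=1: VC-HIT | VC [9, 3, 11]
  [8] addr=0x16 blk=5 s=1: L1-HIT | VC [9, 3, 11]
  [9] addr=0x25 blk=9 s=1: VC-HIT | VC [5, 3, 11]
  [10] addr=0x27 blk=9 s=1: L1-HIT | VC [5, 3, 11]

OUTCOME = L1-HIT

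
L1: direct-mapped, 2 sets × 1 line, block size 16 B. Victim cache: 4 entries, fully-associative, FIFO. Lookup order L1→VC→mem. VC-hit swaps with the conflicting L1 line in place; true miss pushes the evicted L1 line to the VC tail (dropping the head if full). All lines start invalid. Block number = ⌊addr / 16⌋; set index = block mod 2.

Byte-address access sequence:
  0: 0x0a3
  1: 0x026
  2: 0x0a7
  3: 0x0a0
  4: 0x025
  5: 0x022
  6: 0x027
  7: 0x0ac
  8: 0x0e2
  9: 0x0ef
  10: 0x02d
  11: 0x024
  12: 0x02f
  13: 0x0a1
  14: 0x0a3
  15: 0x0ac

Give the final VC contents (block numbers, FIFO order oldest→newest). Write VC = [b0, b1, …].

0: 0xa3 (blk 10, set 0) → MISS  vc=[]
1: 0x26 (blk 2, set 0) → MISS  vc=[10]
2: 0xa7 (blk 10, set 0) → VC-HIT  vc=[2]
3: 0xa0 (blk 10, set 0) → L1-HIT  vc=[2]
4: 0x25 (blk 2, set 0) → VC-HIT  vc=[10]
5: 0x22 (blk 2, set 0) → L1-HIT  vc=[10]
6: 0x27 (blk 2, set 0) → L1-HIT  vc=[10]
7: 0xac (blk 10, set 0) → VC-HIT  vc=[2]
8: 0xe2 (blk 14, set 0) → MISS  vc=[2, 10]
9: 0xef (blk 14, set 0) → L1-HIT  vc=[2, 10]
10: 0x2d (blk 2, set 0) → VC-HIT  vc=[14, 10]
11: 0x24 (blk 2, set 0) → L1-HIT  vc=[14, 10]
12: 0x2f (blk 2, set 0) → L1-HIT  vc=[14, 10]
13: 0xa1 (blk 10, set 0) → VC-HIT  vc=[14, 2]
14: 0xa3 (blk 10, set 0) → L1-HIT  vc=[14, 2]
15: 0xac (blk 10, set 0) → L1-HIT  vc=[14, 2]

VC = [14, 2]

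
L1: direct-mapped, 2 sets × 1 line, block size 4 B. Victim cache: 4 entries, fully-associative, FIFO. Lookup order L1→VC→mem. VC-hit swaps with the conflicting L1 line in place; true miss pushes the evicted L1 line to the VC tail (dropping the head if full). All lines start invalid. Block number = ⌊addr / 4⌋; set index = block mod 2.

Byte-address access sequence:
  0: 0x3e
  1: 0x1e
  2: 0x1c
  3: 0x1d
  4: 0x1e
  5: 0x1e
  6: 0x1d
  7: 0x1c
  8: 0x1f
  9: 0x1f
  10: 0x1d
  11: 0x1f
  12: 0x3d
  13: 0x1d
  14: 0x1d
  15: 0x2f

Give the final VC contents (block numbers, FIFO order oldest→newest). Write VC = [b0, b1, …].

  [0] addr=0x3e blk=15 s=1: MISS | VC []
  [1] addr=0x1e blk=7 s=1: MISS | VC [15]
  [2] addr=0x1c blk=7 s=1: L1-HIT | VC [15]
  [3] addr=0x1d blk=7 s=1: L1-HIT | VC [15]
  [4] addr=0x1e blk=7 s=1: L1-HIT | VC [15]
  [5] addr=0x1e blk=7 s=1: L1-HIT | VC [15]
  [6] addr=0x1d blk=7 s=1: L1-HIT | VC [15]
  [7] addr=0x1c blk=7 s=1: L1-HIT | VC [15]
  [8] addr=0x1f blk=7 s=1: L1-HIT | VC [15]
  [9] addr=0x1f blk=7 s=1: L1-HIT | VC [15]
  [10] addr=0x1d blk=7 s=1: L1-HIT | VC [15]
  [11] addr=0x1f blk=7 s=1: L1-HIT | VC [15]
  [12] addr=0x3d blk=15 s=1: VC-HIT | VC [7]
  [13] addr=0x1d blk=7 s=1: VC-HIT | VC [15]
  [14] addr=0x1d blk=7 s=1: L1-HIT | VC [15]
  [15] addr=0x2f blk=11 s=1: MISS | VC [15, 7]

VC = [15, 7]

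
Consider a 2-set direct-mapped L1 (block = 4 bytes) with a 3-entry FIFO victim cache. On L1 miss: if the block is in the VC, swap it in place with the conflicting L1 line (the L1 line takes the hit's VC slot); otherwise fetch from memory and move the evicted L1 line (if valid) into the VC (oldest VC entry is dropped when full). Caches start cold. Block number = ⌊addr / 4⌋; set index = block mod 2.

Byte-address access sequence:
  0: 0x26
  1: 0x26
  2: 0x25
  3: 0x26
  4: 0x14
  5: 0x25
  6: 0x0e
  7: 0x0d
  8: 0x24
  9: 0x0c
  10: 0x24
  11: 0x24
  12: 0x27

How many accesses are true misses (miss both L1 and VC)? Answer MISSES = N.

#0 0x26→b9/s1 MISS; vc=[]
#1 0x26→b9/s1 L1-HIT; vc=[]
#2 0x25→b9/s1 L1-HIT; vc=[]
#3 0x26→b9/s1 L1-HIT; vc=[]
#4 0x14→b5/s1 MISS; vc=[9]
#5 0x25→b9/s1 VC-HIT; vc=[5]
#6 0xe→b3/s1 MISS; vc=[5,9]
#7 0xd→b3/s1 L1-HIT; vc=[5,9]
#8 0x24→b9/s1 VC-HIT; vc=[5,3]
#9 0xc→b3/s1 VC-HIT; vc=[5,9]
#10 0x24→b9/s1 VC-HIT; vc=[5,3]
#11 0x24→b9/s1 L1-HIT; vc=[5,3]
#12 0x27→b9/s1 L1-HIT; vc=[5,3]

MISSES = 3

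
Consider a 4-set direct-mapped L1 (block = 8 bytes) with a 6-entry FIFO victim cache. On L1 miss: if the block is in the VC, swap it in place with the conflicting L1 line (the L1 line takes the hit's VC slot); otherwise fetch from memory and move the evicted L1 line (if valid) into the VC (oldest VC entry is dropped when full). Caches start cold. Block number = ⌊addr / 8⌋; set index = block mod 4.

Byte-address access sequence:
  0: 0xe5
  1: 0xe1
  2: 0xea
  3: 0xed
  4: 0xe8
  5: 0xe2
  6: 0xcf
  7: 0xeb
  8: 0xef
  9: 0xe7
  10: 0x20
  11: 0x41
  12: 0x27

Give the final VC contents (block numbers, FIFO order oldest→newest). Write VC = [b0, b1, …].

  [0] addr=0xe5 blk=28 s=0: MISS | VC []
  [1] addr=0xe1 blk=28 s=0: L1-HIT | VC []
  [2] addr=0xea blk=29 s=1: MISS | VC []
  [3] addr=0xed blk=29 s=1: L1-HIT | VC []
  [4] addr=0xe8 blk=29 s=1: L1-HIT | VC []
  [5] addr=0xe2 blk=28 s=0: L1-HIT | VC []
  [6] addr=0xcf blk=25 s=1: MISS | VC [29]
  [7] addr=0xeb blk=29 s=1: VC-HIT | VC [25]
  [8] addr=0xef blk=29 s=1: L1-HIT | VC [25]
  [9] addr=0xe7 blk=28 s=0: L1-HIT | VC [25]
  [10] addr=0x20 blk=4 s=0: MISS | VC [25, 28]
  [11] addr=0x41 blk=8 s=0: MISS | VC [25, 28, 4]
  [12] addr=0x27 blk=4 s=0: VC-HIT | VC [25, 28, 8]

VC = [25, 28, 8]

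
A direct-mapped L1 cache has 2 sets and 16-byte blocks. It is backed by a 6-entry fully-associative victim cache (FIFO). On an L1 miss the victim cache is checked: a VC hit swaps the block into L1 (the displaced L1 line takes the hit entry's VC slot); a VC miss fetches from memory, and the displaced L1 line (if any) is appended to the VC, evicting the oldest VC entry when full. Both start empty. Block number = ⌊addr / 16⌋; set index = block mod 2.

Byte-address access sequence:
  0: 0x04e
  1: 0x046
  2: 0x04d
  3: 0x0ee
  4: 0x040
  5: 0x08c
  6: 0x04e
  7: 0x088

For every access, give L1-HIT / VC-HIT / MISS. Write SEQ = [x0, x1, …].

SEQ = [MISS, L1-HIT, L1-HIT, MISS, VC-HIT, MISS, VC-HIT, VC-HIT]

0: 0x4e (blk 4, set 0) → MISS  vc=[]
1: 0x46 (blk 4, set 0) → L1-HIT  vc=[]
2: 0x4d (blk 4, set 0) → L1-HIT  vc=[]
3: 0xee (blk 14, set 0) → MISS  vc=[4]
4: 0x40 (blk 4, set 0) → VC-HIT  vc=[14]
5: 0x8c (blk 8, set 0) → MISS  vc=[14, 4]
6: 0x4e (blk 4, set 0) → VC-HIT  vc=[14, 8]
7: 0x88 (blk 8, set 0) → VC-HIT  vc=[14, 4]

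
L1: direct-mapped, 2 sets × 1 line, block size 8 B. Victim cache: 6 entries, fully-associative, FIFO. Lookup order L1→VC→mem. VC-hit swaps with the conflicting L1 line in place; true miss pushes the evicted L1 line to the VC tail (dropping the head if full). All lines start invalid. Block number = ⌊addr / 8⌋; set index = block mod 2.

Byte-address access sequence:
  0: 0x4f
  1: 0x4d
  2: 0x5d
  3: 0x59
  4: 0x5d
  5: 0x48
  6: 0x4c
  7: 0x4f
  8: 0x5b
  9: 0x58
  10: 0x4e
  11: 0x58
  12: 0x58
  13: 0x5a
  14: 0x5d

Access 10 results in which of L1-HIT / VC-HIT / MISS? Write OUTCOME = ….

OUTCOME = VC-HIT

#0 0x4f→b9/s1 MISS; vc=[]
#1 0x4d→b9/s1 L1-HIT; vc=[]
#2 0x5d→b11/s1 MISS; vc=[9]
#3 0x59→b11/s1 L1-HIT; vc=[9]
#4 0x5d→b11/s1 L1-HIT; vc=[9]
#5 0x48→b9/s1 VC-HIT; vc=[11]
#6 0x4c→b9/s1 L1-HIT; vc=[11]
#7 0x4f→b9/s1 L1-HIT; vc=[11]
#8 0x5b→b11/s1 VC-HIT; vc=[9]
#9 0x58→b11/s1 L1-HIT; vc=[9]
#10 0x4e→b9/s1 VC-HIT; vc=[11]
#11 0x58→b11/s1 VC-HIT; vc=[9]
#12 0x58→b11/s1 L1-HIT; vc=[9]
#13 0x5a→b11/s1 L1-HIT; vc=[9]
#14 0x5d→b11/s1 L1-HIT; vc=[9]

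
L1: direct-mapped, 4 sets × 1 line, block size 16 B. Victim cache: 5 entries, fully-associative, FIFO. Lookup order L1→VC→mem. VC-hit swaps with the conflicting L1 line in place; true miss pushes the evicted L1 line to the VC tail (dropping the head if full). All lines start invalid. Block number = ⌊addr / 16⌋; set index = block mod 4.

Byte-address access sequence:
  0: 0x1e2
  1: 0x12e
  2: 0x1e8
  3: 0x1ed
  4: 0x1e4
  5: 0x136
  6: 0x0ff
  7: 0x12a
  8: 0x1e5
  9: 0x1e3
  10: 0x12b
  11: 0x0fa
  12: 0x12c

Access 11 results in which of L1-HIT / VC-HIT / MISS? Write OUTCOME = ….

0: 0x1e2 (blk 30, set 2) → MISS  vc=[]
1: 0x12e (blk 18, set 2) → MISS  vc=[30]
2: 0x1e8 (blk 30, set 2) → VC-HIT  vc=[18]
3: 0x1ed (blk 30, set 2) → L1-HIT  vc=[18]
4: 0x1e4 (blk 30, set 2) → L1-HIT  vc=[18]
5: 0x136 (blk 19, set 3) → MISS  vc=[18]
6: 0xff (blk 15, set 3) → MISS  vc=[18, 19]
7: 0x12a (blk 18, set 2) → VC-HIT  vc=[30, 19]
8: 0x1e5 (blk 30, set 2) → VC-HIT  vc=[18, 19]
9: 0x1e3 (blk 30, set 2) → L1-HIT  vc=[18, 19]
10: 0x12b (blk 18, set 2) → VC-HIT  vc=[30, 19]
11: 0xfa (blk 15, set 3) → L1-HIT  vc=[30, 19]
12: 0x12c (blk 18, set 2) → L1-HIT  vc=[30, 19]

OUTCOME = L1-HIT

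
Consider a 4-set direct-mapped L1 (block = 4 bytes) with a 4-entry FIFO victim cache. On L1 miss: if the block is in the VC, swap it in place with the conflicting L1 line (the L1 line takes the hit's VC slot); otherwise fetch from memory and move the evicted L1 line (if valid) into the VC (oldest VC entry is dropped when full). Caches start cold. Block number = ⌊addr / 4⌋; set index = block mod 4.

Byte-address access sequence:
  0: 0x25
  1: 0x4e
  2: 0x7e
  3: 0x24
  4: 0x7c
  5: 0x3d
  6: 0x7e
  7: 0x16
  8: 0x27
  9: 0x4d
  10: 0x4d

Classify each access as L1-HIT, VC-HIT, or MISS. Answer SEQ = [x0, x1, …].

  [0] addr=0x25 blk=9 s=1: MISS | VC []
  [1] addr=0x4e blk=19 s=3: MISS | VC []
  [2] addr=0x7e blk=31 s=3: MISS | VC [19]
  [3] addr=0x24 blk=9 s=1: L1-HIT | VC [19]
  [4] addr=0x7c blk=31 s=3: L1-HIT | VC [19]
  [5] addr=0x3d blk=15 s=3: MISS | VC [19, 31]
  [6] addr=0x7e blk=31 s=3: VC-HIT | VC [19, 15]
  [7] addr=0x16 blk=5 s=1: MISS | VC [19, 15, 9]
  [8] addr=0x27 blk=9 s=1: VC-HIT | VC [19, 15, 5]
  [9] addr=0x4d blk=19 s=3: VC-HIT | VC [31, 15, 5]
  [10] addr=0x4d blk=19 s=3: L1-HIT | VC [31, 15, 5]

SEQ = [MISS, MISS, MISS, L1-HIT, L1-HIT, MISS, VC-HIT, MISS, VC-HIT, VC-HIT, L1-HIT]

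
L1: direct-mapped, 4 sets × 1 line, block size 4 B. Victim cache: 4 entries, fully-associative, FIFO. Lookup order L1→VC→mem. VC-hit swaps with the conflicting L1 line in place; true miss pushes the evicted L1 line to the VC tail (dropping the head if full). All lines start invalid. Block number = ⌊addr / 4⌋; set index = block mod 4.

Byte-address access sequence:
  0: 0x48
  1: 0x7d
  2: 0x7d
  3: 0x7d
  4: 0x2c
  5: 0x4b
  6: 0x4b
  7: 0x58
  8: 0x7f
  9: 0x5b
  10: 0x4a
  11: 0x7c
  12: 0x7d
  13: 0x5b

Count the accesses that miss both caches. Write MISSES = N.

MISSES = 4

  [0] addr=0x48 blk=18 s=2: MISS | VC []
  [1] addr=0x7d blk=31 s=3: MISS | VC []
  [2] addr=0x7d blk=31 s=3: L1-HIT | VC []
  [3] addr=0x7d blk=31 s=3: L1-HIT | VC []
  [4] addr=0x2c blk=11 s=3: MISS | VC [31]
  [5] addr=0x4b blk=18 s=2: L1-HIT | VC [31]
  [6] addr=0x4b blk=18 s=2: L1-HIT | VC [31]
  [7] addr=0x58 blk=22 s=2: MISS | VC [31, 18]
  [8] addr=0x7f blk=31 s=3: VC-HIT | VC [11, 18]
  [9] addr=0x5b blk=22 s=2: L1-HIT | VC [11, 18]
  [10] addr=0x4a blk=18 s=2: VC-HIT | VC [11, 22]
  [11] addr=0x7c blk=31 s=3: L1-HIT | VC [11, 22]
  [12] addr=0x7d blk=31 s=3: L1-HIT | VC [11, 22]
  [13] addr=0x5b blk=22 s=2: VC-HIT | VC [11, 18]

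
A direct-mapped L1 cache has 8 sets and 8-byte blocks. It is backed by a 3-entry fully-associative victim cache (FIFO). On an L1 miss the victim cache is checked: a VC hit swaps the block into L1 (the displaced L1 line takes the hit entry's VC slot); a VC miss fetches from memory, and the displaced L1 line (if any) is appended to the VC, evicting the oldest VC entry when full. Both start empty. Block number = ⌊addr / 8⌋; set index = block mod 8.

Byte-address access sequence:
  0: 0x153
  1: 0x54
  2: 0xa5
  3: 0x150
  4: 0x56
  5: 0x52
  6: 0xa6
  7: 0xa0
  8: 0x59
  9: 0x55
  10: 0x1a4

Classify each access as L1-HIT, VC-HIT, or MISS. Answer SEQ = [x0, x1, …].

SEQ = [MISS, MISS, MISS, VC-HIT, VC-HIT, L1-HIT, L1-HIT, L1-HIT, MISS, L1-HIT, MISS]

0: 0x153 (blk 42, set 2) → MISS  vc=[]
1: 0x54 (blk 10, set 2) → MISS  vc=[42]
2: 0xa5 (blk 20, set 4) → MISS  vc=[42]
3: 0x150 (blk 42, set 2) → VC-HIT  vc=[10]
4: 0x56 (blk 10, set 2) → VC-HIT  vc=[42]
5: 0x52 (blk 10, set 2) → L1-HIT  vc=[42]
6: 0xa6 (blk 20, set 4) → L1-HIT  vc=[42]
7: 0xa0 (blk 20, set 4) → L1-HIT  vc=[42]
8: 0x59 (blk 11, set 3) → MISS  vc=[42]
9: 0x55 (blk 10, set 2) → L1-HIT  vc=[42]
10: 0x1a4 (blk 52, set 4) → MISS  vc=[42, 20]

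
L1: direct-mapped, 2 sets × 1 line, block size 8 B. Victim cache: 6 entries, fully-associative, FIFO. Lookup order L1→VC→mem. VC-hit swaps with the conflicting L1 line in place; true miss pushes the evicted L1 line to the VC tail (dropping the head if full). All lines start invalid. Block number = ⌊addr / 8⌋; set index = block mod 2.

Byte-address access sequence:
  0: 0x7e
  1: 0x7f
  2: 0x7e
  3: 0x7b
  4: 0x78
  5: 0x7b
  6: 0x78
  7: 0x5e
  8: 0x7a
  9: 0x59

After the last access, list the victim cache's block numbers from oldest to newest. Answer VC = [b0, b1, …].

0: 0x7e (blk 15, set 1) → MISS  vc=[]
1: 0x7f (blk 15, set 1) → L1-HIT  vc=[]
2: 0x7e (blk 15, set 1) → L1-HIT  vc=[]
3: 0x7b (blk 15, set 1) → L1-HIT  vc=[]
4: 0x78 (blk 15, set 1) → L1-HIT  vc=[]
5: 0x7b (blk 15, set 1) → L1-HIT  vc=[]
6: 0x78 (blk 15, set 1) → L1-HIT  vc=[]
7: 0x5e (blk 11, set 1) → MISS  vc=[15]
8: 0x7a (blk 15, set 1) → VC-HIT  vc=[11]
9: 0x59 (blk 11, set 1) → VC-HIT  vc=[15]

VC = [15]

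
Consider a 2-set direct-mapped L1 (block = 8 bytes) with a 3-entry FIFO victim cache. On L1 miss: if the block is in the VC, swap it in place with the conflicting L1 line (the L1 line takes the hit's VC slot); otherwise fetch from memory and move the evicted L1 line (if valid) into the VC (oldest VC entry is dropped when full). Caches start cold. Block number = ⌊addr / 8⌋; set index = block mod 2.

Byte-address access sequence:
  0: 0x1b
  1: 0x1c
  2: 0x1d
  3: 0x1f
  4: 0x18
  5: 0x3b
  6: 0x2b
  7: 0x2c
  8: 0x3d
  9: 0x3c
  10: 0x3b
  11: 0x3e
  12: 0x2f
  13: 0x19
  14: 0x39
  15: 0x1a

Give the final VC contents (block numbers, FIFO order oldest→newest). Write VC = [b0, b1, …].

0: 0x1b (blk 3, set 1) → MISS  vc=[]
1: 0x1c (blk 3, set 1) → L1-HIT  vc=[]
2: 0x1d (blk 3, set 1) → L1-HIT  vc=[]
3: 0x1f (blk 3, set 1) → L1-HIT  vc=[]
4: 0x18 (blk 3, set 1) → L1-HIT  vc=[]
5: 0x3b (blk 7, set 1) → MISS  vc=[3]
6: 0x2b (blk 5, set 1) → MISS  vc=[3, 7]
7: 0x2c (blk 5, set 1) → L1-HIT  vc=[3, 7]
8: 0x3d (blk 7, set 1) → VC-HIT  vc=[3, 5]
9: 0x3c (blk 7, set 1) → L1-HIT  vc=[3, 5]
10: 0x3b (blk 7, set 1) → L1-HIT  vc=[3, 5]
11: 0x3e (blk 7, set 1) → L1-HIT  vc=[3, 5]
12: 0x2f (blk 5, set 1) → VC-HIT  vc=[3, 7]
13: 0x19 (blk 3, set 1) → VC-HIT  vc=[5, 7]
14: 0x39 (blk 7, set 1) → VC-HIT  vc=[5, 3]
15: 0x1a (blk 3, set 1) → VC-HIT  vc=[5, 7]

VC = [5, 7]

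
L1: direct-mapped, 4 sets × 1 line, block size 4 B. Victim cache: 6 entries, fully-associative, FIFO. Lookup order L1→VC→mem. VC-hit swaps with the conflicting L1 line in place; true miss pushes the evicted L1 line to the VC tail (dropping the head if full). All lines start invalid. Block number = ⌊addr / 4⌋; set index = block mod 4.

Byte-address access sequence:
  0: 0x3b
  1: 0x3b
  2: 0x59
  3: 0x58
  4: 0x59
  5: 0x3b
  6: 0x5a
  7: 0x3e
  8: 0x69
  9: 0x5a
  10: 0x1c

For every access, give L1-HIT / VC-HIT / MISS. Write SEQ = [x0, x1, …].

SEQ = [MISS, L1-HIT, MISS, L1-HIT, L1-HIT, VC-HIT, VC-HIT, MISS, MISS, VC-HIT, MISS]

#0 0x3b→b14/s2 MISS; vc=[]
#1 0x3b→b14/s2 L1-HIT; vc=[]
#2 0x59→b22/s2 MISS; vc=[14]
#3 0x58→b22/s2 L1-HIT; vc=[14]
#4 0x59→b22/s2 L1-HIT; vc=[14]
#5 0x3b→b14/s2 VC-HIT; vc=[22]
#6 0x5a→b22/s2 VC-HIT; vc=[14]
#7 0x3e→b15/s3 MISS; vc=[14]
#8 0x69→b26/s2 MISS; vc=[14,22]
#9 0x5a→b22/s2 VC-HIT; vc=[14,26]
#10 0x1c→b7/s3 MISS; vc=[14,26,15]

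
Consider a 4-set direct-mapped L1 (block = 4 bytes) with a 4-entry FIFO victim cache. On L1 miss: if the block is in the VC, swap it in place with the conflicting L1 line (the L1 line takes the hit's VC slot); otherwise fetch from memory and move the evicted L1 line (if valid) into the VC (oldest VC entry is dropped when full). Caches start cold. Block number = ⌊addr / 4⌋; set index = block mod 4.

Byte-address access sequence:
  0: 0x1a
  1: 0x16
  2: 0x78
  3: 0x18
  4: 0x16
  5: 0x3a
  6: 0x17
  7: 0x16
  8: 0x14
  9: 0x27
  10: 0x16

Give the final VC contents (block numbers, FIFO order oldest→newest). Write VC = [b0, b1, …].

  [0] addr=0x1a blk=6 s=2: MISS | VC []
  [1] addr=0x16 blk=5 s=1: MISS | VC []
  [2] addr=0x78 blk=30 s=2: MISS | VC [6]
  [3] addr=0x18 blk=6 s=2: VC-HIT | VC [30]
  [4] addr=0x16 blk=5 s=1: L1-HIT | VC [30]
  [5] addr=0x3a blk=14 s=2: MISS | VC [30, 6]
  [6] addr=0x17 blk=5 s=1: L1-HIT | VC [30, 6]
  [7] addr=0x16 blk=5 s=1: L1-HIT | VC [30, 6]
  [8] addr=0x14 blk=5 s=1: L1-HIT | VC [30, 6]
  [9] addr=0x27 blk=9 s=1: MISS | VC [30, 6, 5]
  [10] addr=0x16 blk=5 s=1: VC-HIT | VC [30, 6, 9]

VC = [30, 6, 9]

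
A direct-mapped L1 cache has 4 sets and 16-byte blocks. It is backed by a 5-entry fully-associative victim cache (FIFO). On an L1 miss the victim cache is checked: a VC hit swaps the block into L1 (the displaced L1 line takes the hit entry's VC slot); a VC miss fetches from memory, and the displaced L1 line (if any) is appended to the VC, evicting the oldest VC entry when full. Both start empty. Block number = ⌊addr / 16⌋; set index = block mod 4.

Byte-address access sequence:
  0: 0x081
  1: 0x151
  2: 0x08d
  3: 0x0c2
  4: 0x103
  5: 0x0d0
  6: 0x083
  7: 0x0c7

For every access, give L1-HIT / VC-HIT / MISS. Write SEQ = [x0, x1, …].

SEQ = [MISS, MISS, L1-HIT, MISS, MISS, MISS, VC-HIT, VC-HIT]

  [0] addr=0x81 blk=8 s=0: MISS | VC []
  [1] addr=0x151 blk=21 s=1: MISS | VC []
  [2] addr=0x8d blk=8 s=0: L1-HIT | VC []
  [3] addr=0xc2 blk=12 s=0: MISS | VC [8]
  [4] addr=0x103 blk=16 s=0: MISS | VC [8, 12]
  [5] addr=0xd0 blk=13 s=1: MISS | VC [8, 12, 21]
  [6] addr=0x83 blk=8 s=0: VC-HIT | VC [16, 12, 21]
  [7] addr=0xc7 blk=12 s=0: VC-HIT | VC [16, 8, 21]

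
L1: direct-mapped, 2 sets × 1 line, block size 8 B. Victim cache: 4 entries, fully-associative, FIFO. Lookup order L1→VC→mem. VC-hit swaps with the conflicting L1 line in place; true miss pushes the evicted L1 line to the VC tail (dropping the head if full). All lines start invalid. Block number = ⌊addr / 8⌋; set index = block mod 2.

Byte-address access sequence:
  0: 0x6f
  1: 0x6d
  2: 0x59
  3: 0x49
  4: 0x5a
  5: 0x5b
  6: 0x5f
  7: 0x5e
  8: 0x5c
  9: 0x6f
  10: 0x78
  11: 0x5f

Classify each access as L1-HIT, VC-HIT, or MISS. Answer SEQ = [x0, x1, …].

  [0] addr=0x6f blk=13 s=1: MISS | VC []
  [1] addr=0x6d blk=13 s=1: L1-HIT | VC []
  [2] addr=0x59 blk=11 s=1: MISS | VC [13]
  [3] addr=0x49 blk=9 s=1: MISS | VC [13, 11]
  [4] addr=0x5a blk=11 s=1: VC-HIT | VC [13, 9]
  [5] addr=0x5b blk=11 s=1: L1-HIT | VC [13, 9]
  [6] addr=0x5f blk=11 s=1: L1-HIT | VC [13, 9]
  [7] addr=0x5e blk=11 s=1: L1-HIT | VC [13, 9]
  [8] addr=0x5c blk=11 s=1: L1-HIT | VC [13, 9]
  [9] addr=0x6f blk=13 s=1: VC-HIT | VC [11, 9]
  [10] addr=0x78 blk=15 s=1: MISS | VC [11, 9, 13]
  [11] addr=0x5f blk=11 s=1: VC-HIT | VC [15, 9, 13]

SEQ = [MISS, L1-HIT, MISS, MISS, VC-HIT, L1-HIT, L1-HIT, L1-HIT, L1-HIT, VC-HIT, MISS, VC-HIT]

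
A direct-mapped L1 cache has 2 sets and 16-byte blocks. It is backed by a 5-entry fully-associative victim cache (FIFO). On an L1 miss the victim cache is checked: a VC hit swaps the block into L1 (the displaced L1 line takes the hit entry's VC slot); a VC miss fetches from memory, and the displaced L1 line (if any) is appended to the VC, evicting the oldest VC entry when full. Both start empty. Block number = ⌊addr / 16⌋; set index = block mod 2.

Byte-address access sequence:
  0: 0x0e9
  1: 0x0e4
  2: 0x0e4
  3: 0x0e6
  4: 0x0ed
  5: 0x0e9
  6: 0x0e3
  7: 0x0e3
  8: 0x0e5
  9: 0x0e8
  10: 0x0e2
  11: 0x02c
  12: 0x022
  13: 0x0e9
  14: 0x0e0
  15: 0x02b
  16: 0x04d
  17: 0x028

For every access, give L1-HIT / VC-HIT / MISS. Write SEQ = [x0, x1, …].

#0 0xe9→b14/s0 MISS; vc=[]
#1 0xe4→b14/s0 L1-HIT; vc=[]
#2 0xe4→b14/s0 L1-HIT; vc=[]
#3 0xe6→b14/s0 L1-HIT; vc=[]
#4 0xed→b14/s0 L1-HIT; vc=[]
#5 0xe9→b14/s0 L1-HIT; vc=[]
#6 0xe3→b14/s0 L1-HIT; vc=[]
#7 0xe3→b14/s0 L1-HIT; vc=[]
#8 0xe5→b14/s0 L1-HIT; vc=[]
#9 0xe8→b14/s0 L1-HIT; vc=[]
#10 0xe2→b14/s0 L1-HIT; vc=[]
#11 0x2c→b2/s0 MISS; vc=[14]
#12 0x22→b2/s0 L1-HIT; vc=[14]
#13 0xe9→b14/s0 VC-HIT; vc=[2]
#14 0xe0→b14/s0 L1-HIT; vc=[2]
#15 0x2b→b2/s0 VC-HIT; vc=[14]
#16 0x4d→b4/s0 MISS; vc=[14,2]
#17 0x28→b2/s0 VC-HIT; vc=[14,4]

SEQ = [MISS, L1-HIT, L1-HIT, L1-HIT, L1-HIT, L1-HIT, L1-HIT, L1-HIT, L1-HIT, L1-HIT, L1-HIT, MISS, L1-HIT, VC-HIT, L1-HIT, VC-HIT, MISS, VC-HIT]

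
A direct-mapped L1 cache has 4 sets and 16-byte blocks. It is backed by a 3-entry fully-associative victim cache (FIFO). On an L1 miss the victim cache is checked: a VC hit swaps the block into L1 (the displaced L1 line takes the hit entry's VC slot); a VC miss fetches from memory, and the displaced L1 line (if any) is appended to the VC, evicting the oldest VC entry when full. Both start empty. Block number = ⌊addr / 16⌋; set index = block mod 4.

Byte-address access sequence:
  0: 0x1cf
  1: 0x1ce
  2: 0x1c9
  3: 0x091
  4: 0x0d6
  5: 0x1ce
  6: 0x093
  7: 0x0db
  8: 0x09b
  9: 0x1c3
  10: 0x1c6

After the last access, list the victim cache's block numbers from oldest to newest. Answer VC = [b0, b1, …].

VC = [13]

0: 0x1cf (blk 28, set 0) → MISS  vc=[]
1: 0x1ce (blk 28, set 0) → L1-HIT  vc=[]
2: 0x1c9 (blk 28, set 0) → L1-HIT  vc=[]
3: 0x91 (blk 9, set 1) → MISS  vc=[]
4: 0xd6 (blk 13, set 1) → MISS  vc=[9]
5: 0x1ce (blk 28, set 0) → L1-HIT  vc=[9]
6: 0x93 (blk 9, set 1) → VC-HIT  vc=[13]
7: 0xdb (blk 13, set 1) → VC-HIT  vc=[9]
8: 0x9b (blk 9, set 1) → VC-HIT  vc=[13]
9: 0x1c3 (blk 28, set 0) → L1-HIT  vc=[13]
10: 0x1c6 (blk 28, set 0) → L1-HIT  vc=[13]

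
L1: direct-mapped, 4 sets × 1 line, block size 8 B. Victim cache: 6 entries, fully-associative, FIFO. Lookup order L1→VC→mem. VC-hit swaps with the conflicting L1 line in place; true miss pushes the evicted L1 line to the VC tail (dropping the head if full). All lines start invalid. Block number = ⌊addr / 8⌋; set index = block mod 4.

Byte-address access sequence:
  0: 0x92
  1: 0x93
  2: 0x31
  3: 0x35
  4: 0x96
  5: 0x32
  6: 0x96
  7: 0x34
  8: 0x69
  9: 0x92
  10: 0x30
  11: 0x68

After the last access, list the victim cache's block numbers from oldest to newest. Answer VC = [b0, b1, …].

  [0] addr=0x92 blk=18 s=2: MISS | VC []
  [1] addr=0x93 blk=18 s=2: L1-HIT | VC []
  [2] addr=0x31 blk=6 s=2: MISS | VC [18]
  [3] addr=0x35 blk=6 s=2: L1-HIT | VC [18]
  [4] addr=0x96 blk=18 s=2: VC-HIT | VC [6]
  [5] addr=0x32 blk=6 s=2: VC-HIT | VC [18]
  [6] addr=0x96 blk=18 s=2: VC-HIT | VC [6]
  [7] addr=0x34 blk=6 s=2: VC-HIT | VC [18]
  [8] addr=0x69 blk=13 s=1: MISS | VC [18]
  [9] addr=0x92 blk=18 s=2: VC-HIT | VC [6]
  [10] addr=0x30 blk=6 s=2: VC-HIT | VC [18]
  [11] addr=0x68 blk=13 s=1: L1-HIT | VC [18]

VC = [18]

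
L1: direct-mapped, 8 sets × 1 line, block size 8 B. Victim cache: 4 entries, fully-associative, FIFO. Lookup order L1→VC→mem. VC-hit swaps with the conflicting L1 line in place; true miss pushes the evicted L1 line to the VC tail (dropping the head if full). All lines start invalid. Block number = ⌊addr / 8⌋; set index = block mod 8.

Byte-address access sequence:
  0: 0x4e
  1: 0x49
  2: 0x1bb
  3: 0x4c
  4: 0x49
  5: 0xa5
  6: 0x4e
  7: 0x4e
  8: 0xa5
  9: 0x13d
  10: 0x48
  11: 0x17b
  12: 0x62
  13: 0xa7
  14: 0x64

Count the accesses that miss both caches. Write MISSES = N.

0: 0x4e (blk 9, set 1) → MISS  vc=[]
1: 0x49 (blk 9, set 1) → L1-HIT  vc=[]
2: 0x1bb (blk 55, set 7) → MISS  vc=[]
3: 0x4c (blk 9, set 1) → L1-HIT  vc=[]
4: 0x49 (blk 9, set 1) → L1-HIT  vc=[]
5: 0xa5 (blk 20, set 4) → MISS  vc=[]
6: 0x4e (blk 9, set 1) → L1-HIT  vc=[]
7: 0x4e (blk 9, set 1) → L1-HIT  vc=[]
8: 0xa5 (blk 20, set 4) → L1-HIT  vc=[]
9: 0x13d (blk 39, set 7) → MISS  vc=[55]
10: 0x48 (blk 9, set 1) → L1-HIT  vc=[55]
11: 0x17b (blk 47, set 7) → MISS  vc=[55, 39]
12: 0x62 (blk 12, set 4) → MISS  vc=[55, 39, 20]
13: 0xa7 (blk 20, set 4) → VC-HIT  vc=[55, 39, 12]
14: 0x64 (blk 12, set 4) → VC-HIT  vc=[55, 39, 20]

MISSES = 6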